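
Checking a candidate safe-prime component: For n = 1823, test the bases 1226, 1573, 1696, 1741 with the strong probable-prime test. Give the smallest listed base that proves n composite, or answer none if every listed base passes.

n − 1 = 1822 = 2^1 · 911, so s = 1 and d = 911.
Base 1226: x_0 = 1226^911 mod 1823 = 1. x_0 = 1, so 1226 is not a witness.
Base 1573: x_0 = 1573^911 mod 1823 = 1. x_0 = 1, so 1573 is not a witness.
Base 1696: x_0 = 1696^911 mod 1823 = 1822. x_0 = 1822 ≡ −1, so 1696 is not a witness.
Base 1741: x_0 = 1741^911 mod 1823 = 1. x_0 = 1, so 1741 is not a witness.
No listed base is a witness for 1823.

none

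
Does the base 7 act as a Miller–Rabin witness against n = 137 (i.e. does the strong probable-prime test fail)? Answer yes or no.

n − 1 = 136 = 2^3 · 17, so s = 3 and d = 17.
x_0 = 7^17 mod 137 = 100.
x_0 is neither 1 nor 136, so continue squaring.
x_1 = 100^2 mod 137 = 136.
x_1 ≡ −1, so 7 is not a witness.

no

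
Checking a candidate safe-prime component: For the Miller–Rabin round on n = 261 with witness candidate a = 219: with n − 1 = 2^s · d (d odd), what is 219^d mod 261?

198

n − 1 = 260 = 2^2 · 65, so s = 2 and d = 65.
Repeated squaring mod 261: 219^1 ≡ 219, 219^2 ≡ 198, 219^4 ≡ 54, 219^8 ≡ 45, 219^16 ≡ 198, 219^32 ≡ 54, 219^64 ≡ 45.
65 = 64 + 1, so 219^65 ≡ 45·219 ≡ 198 (mod 261).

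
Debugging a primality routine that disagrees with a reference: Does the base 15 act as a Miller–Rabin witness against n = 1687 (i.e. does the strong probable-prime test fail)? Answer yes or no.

no

n − 1 = 1686 = 2^1 · 843, so s = 1 and d = 843.
x_0 = 15^843 mod 1687 = 1.
x_0 = 1, so 15 is not a witness.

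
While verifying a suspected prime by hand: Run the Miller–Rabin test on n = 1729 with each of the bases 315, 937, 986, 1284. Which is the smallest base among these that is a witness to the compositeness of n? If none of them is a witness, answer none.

n − 1 = 1728 = 2^6 · 27, so s = 6 and d = 27.
Base 315: x_0 = 315^27 mod 1729 = 742. x_0 is neither 1 nor 1728, so continue squaring. x_1 = 742^2 mod 1729 = 742. x_2 = 742^2 mod 1729 = 742. x_3 = 742^2 mod 1729 = 742. x_4 = 742^2 mod 1729 = 742. x_5 = 742^2 mod 1729 = 742. Reached i = s−1 = 5 without hitting −1: 315 is a Miller–Rabin witness and 1729 is composite.
Base 937: x_0 = 937^27 mod 1729 = 1483. x_0 is neither 1 nor 1728, so continue squaring. x_1 = 1483^2 mod 1729 = 1. x_1 = 1 but x_0 ≠ ±1, a nontrivial square root of 1 — 937 is a witness and 1729 is composite.
Base 986: x_0 = 986^27 mod 1729 = 1084. x_0 is neither 1 nor 1728, so continue squaring. x_1 = 1084^2 mod 1729 = 1065. x_2 = 1065^2 mod 1729 = 1. x_2 = 1 but x_1 ≠ ±1, a nontrivial square root of 1 — 986 is a witness and 1729 is composite.
Base 1284: x_0 = 1284^27 mod 1729 = 818. x_0 is neither 1 nor 1728, so continue squaring. x_1 = 818^2 mod 1729 = 1. x_1 = 1 but x_0 ≠ ±1, a nontrivial square root of 1 — 1284 is a witness and 1729 is composite.
The smallest witness among the given bases is 315.

315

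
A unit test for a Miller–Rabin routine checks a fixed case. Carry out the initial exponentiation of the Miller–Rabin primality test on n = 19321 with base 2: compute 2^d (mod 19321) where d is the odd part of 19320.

n − 1 = 19320 = 2^3 · 2415, so s = 3 and d = 2415.
By repeated squaring, 2^2415 ≡ 4308 (mod 19321).

4308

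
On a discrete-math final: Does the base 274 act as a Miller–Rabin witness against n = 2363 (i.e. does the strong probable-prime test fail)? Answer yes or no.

n − 1 = 2362 = 2^1 · 1181, so s = 1 and d = 1181.
x_0 = 274^1181 mod 2363 = 2157.
x_0 ∉ {1, 2362} and s = 1, so 274 is a Miller–Rabin witness and 2363 is composite.

yes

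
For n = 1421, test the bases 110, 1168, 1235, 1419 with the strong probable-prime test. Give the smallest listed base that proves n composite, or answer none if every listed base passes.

n − 1 = 1420 = 2^2 · 355, so s = 2 and d = 355.
Base 110: x_0 = 110^355 mod 1421 = 866. x_0 is neither 1 nor 1420, so continue squaring. x_1 = 866^2 mod 1421 = 1089. Reached i = s−1 = 1 without hitting −1: 110 is a Miller–Rabin witness and 1421 is composite.
Base 1168: x_0 = 1168^355 mod 1421 = 1336. x_0 is neither 1 nor 1420, so continue squaring. x_1 = 1336^2 mod 1421 = 120. Reached i = s−1 = 1 without hitting −1: 1168 is a Miller–Rabin witness and 1421 is composite.
Base 1235: x_0 = 1235^355 mod 1421 = 563. x_0 is neither 1 nor 1420, so continue squaring. x_1 = 563^2 mod 1421 = 86. Reached i = s−1 = 1 without hitting −1: 1235 is a Miller–Rabin witness and 1421 is composite.
Base 1419: x_0 = 1419^355 mod 1421 = 61. x_0 is neither 1 nor 1420, so continue squaring. x_1 = 61^2 mod 1421 = 879. Reached i = s−1 = 1 without hitting −1: 1419 is a Miller–Rabin witness and 1421 is composite.
The smallest witness among the given bases is 110.

110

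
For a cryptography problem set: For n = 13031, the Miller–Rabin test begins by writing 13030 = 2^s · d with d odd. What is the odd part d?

Halving: 13030 → 6515; 6515 is odd.
So 13030 = 2^1 · 6515.

6515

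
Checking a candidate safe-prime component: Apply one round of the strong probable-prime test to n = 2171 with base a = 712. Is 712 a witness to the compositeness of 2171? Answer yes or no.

yes

n − 1 = 2170 = 2^1 · 1085, so s = 1 and d = 1085.
x_0 = 712^1085 mod 2171 = 1031.
x_0 ∉ {1, 2170} and s = 1, so 712 is a Miller–Rabin witness and 2171 is composite.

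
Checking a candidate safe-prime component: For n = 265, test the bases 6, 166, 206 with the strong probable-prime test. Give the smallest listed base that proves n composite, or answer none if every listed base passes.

n − 1 = 264 = 2^3 · 33, so s = 3 and d = 33.
Base 6: x_0 = 6^33 mod 265 = 96. x_0 is neither 1 nor 264, so continue squaring. x_1 = 96^2 mod 265 = 206. x_2 = 206^2 mod 265 = 36. Reached i = s−1 = 2 without hitting −1: 6 is a Miller–Rabin witness and 265 is composite.
Base 166: x_0 = 166^33 mod 265 = 241. x_0 is neither 1 nor 264, so continue squaring. x_1 = 241^2 mod 265 = 46. x_2 = 46^2 mod 265 = 261. Reached i = s−1 = 2 without hitting −1: 166 is a Miller–Rabin witness and 265 is composite.
Base 206: x_0 = 206^33 mod 265 = 116. x_0 is neither 1 nor 264, so continue squaring. x_1 = 116^2 mod 265 = 206. x_2 = 206^2 mod 265 = 36. Reached i = s−1 = 2 without hitting −1: 206 is a Miller–Rabin witness and 265 is composite.
The smallest witness among the given bases is 6.

6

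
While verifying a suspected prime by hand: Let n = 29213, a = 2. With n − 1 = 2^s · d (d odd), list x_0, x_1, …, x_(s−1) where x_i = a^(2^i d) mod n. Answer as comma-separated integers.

17053, 18607

n − 1 = 29212 = 2^2 · 7303, so s = 2 and d = 7303.
x_0 = 2^7303 mod 29213 = 17053.
x_1 = 17053^2 mod 29213 = 18607.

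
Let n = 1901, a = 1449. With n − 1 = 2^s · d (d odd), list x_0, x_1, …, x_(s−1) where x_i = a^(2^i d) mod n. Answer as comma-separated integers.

218, 1900

n − 1 = 1900 = 2^2 · 475, so s = 2 and d = 475.
x_0 = 1449^475 mod 1901 = 218.
x_1 = 218^2 mod 1901 = 1900.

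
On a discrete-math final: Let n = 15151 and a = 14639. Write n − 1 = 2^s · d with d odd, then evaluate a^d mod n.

12502

n − 1 = 15150 = 2^1 · 7575, so s = 1 and d = 7575.
14639^7575 mod 15151 = 12502.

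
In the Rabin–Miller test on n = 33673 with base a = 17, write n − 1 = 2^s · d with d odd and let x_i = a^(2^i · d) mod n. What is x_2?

5369

n − 1 = 33672 = 2^3 · 4209, so s = 3 and d = 4209.
By repeated squaring, 17^4209 ≡ 13813 (mod 33673).
x_0 = 13813.
x_1 = 13813^2 mod 33673 = 7751.
x_2 = 7751^2 mod 33673 = 5369.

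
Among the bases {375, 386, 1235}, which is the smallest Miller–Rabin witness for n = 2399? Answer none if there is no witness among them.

n − 1 = 2398 = 2^1 · 1199, so s = 1 and d = 1199.
Base 375: x_0 = 375^1199 mod 2399 = 1. x_0 = 1, so 375 is not a witness.
Base 386: x_0 = 386^1199 mod 2399 = 1. x_0 = 1, so 386 is not a witness.
Base 1235: x_0 = 1235^1199 mod 2399 = 1. x_0 = 1, so 1235 is not a witness.
No listed base is a witness for 2399.

none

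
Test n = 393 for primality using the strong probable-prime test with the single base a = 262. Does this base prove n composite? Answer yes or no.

n − 1 = 392 = 2^3 · 49, so s = 3 and d = 49.
x_0 = 262^49 mod 393 = 262.
x_0 is neither 1 nor 392, so continue squaring.
x_1 = 262^2 mod 393 = 262.
x_2 = 262^2 mod 393 = 262.
Reached i = s−1 = 2 without hitting −1: 262 is a Miller–Rabin witness and 393 is composite.

yes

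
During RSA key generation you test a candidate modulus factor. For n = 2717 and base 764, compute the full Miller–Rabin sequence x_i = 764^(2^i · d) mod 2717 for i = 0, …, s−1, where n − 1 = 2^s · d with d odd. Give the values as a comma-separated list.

218, 1335

n − 1 = 2716 = 2^2 · 679, so s = 2 and d = 679.
x_0 = 764^679 mod 2717 = 218.
x_1 = 218^2 mod 2717 = 1335.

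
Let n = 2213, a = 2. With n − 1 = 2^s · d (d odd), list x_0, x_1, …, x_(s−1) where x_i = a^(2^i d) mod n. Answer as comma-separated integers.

n − 1 = 2212 = 2^2 · 553, so s = 2 and d = 553.
x_0 = 2^553 mod 2213 = 1130.
x_1 = 1130^2 mod 2213 = 2212.

1130, 2212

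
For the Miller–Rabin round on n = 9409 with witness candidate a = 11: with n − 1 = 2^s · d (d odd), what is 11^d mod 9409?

6084

n − 1 = 9408 = 2^6 · 147, so s = 6 and d = 147.
11^147 mod 9409 = 6084.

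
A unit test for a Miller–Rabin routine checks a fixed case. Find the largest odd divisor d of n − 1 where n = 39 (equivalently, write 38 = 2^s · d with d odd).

19

Halving: 38 → 19; 19 is odd.
So 38 = 2^1 · 19.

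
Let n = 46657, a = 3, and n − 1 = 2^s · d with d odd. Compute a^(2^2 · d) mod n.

n − 1 = 46656 = 2^6 · 729, so s = 6 and d = 729.
By repeated squaring, 3^729 ≡ 19683 (mod 46657).
x_0 = 19683.
x_1 = 19683^2 mod 46657 = 27418.
x_2 = 27418^2 mod 46657 = 9140.

9140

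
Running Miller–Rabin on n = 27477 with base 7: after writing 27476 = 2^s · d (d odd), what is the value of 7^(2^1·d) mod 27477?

n − 1 = 27476 = 2^2 · 6869, so s = 2 and d = 6869.
Repeated squaring mod 27477: 7^1 ≡ 7, 7^2 ≡ 49, 7^4 ≡ 2401, 7^8 ≡ 22108, 7^16 ≡ 2788, 7^32 ≡ 24430, 7^64 ≡ 24460, 7^128 ≡ 7402, 7^256 ≡ 466, 7^512 ≡ 24817, 7^1024 ≡ 14011, 7^2048 ≡ 12433, 7^4096 ≡ 21364.
6869 = 4096 + 2048 + 512 + 128 + 64 + 16 + 4 + 1, so 7^6869 ≡ 21364·12433·24817·7402·24460·2788·2401·7 ≡ 13324 (mod 27477).
x_0 = 13324.
x_1 = 13324^2 mod 27477 = 79.

79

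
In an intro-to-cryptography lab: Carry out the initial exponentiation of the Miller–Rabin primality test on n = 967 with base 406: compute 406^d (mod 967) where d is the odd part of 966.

1

n − 1 = 966 = 2^1 · 483, so s = 1 and d = 483.
406^483 mod 967 = 1.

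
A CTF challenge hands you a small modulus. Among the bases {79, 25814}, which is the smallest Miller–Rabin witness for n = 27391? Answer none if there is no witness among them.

25814

n − 1 = 27390 = 2^1 · 13695, so s = 1 and d = 13695.
Base 79: x_0 = 79^13695 mod 27391 = 1. x_0 = 1, so 79 is not a witness.
Base 25814: x_0 = 25814^13695 mod 27391 = 11129. x_0 ∉ {1, 27390} and s = 1, so 25814 is a Miller–Rabin witness and 27391 is composite.
The smallest witness among the given bases is 25814.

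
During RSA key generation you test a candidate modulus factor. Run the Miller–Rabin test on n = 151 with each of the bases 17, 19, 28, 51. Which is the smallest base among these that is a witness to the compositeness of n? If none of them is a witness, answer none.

none

n − 1 = 150 = 2^1 · 75, so s = 1 and d = 75.
Base 17: x_0 = 17^75 mod 151 = 1. x_0 = 1, so 17 is not a witness.
Base 19: x_0 = 19^75 mod 151 = 1. x_0 = 1, so 19 is not a witness.
Base 28: x_0 = 28^75 mod 151 = 150. x_0 = 150 ≡ −1, so 28 is not a witness.
Base 51: x_0 = 51^75 mod 151 = 150. x_0 = 150 ≡ −1, so 51 is not a witness.
No listed base is a witness for 151.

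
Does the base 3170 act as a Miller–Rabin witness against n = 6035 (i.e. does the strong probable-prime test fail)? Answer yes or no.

yes

n − 1 = 6034 = 2^1 · 3017, so s = 1 and d = 3017.
x_0 = 3170^3017 mod 6035 = 4700.
x_0 ∉ {1, 6034} and s = 1, so 3170 is a Miller–Rabin witness and 6035 is composite.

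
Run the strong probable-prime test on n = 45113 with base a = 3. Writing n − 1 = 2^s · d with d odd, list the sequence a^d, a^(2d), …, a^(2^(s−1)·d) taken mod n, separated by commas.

n − 1 = 45112 = 2^3 · 5639, so s = 3 and d = 5639.
x_0 = 3^5639 mod 45113 = 35806.
x_1 = 35806^2 mod 45113 = 3289.
x_2 = 3289^2 mod 45113 = 35514.

35806, 3289, 35514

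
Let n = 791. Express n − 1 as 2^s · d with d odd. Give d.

Halving: 790 → 395; 395 is odd.
So 790 = 2^1 · 395.

395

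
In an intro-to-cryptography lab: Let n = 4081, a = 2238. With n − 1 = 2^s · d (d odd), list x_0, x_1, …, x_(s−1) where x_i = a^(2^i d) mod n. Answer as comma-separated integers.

n − 1 = 4080 = 2^4 · 255, so s = 4 and d = 255.
x_0 = 2238^255 mod 4081 = 3268.
x_1 = 3268^2 mod 4081 = 3928.
x_2 = 3928^2 mod 4081 = 3004.
x_3 = 3004^2 mod 4081 = 925.

3268, 3928, 3004, 925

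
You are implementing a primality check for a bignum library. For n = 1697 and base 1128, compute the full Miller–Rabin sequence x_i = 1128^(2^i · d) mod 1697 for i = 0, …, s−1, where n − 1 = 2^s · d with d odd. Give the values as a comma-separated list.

n − 1 = 1696 = 2^5 · 53, so s = 5 and d = 53.
x_0 = 1128^53 mod 1697 = 1283.
x_1 = 1283^2 mod 1697 = 1696.
x_2 = 1696^2 mod 1697 = 1.
x_3 = 1^2 mod 1697 = 1.
x_4 = 1^2 mod 1697 = 1.

1283, 1696, 1, 1, 1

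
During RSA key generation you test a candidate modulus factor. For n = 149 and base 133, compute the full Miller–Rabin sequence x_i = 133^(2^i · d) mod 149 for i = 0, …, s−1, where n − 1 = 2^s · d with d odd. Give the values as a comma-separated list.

148, 1

n − 1 = 148 = 2^2 · 37, so s = 2 and d = 37.
x_0 = 133^37 mod 149 = 148.
x_1 = 148^2 mod 149 = 1.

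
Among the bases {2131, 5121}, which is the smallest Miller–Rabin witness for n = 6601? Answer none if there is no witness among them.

5121

n − 1 = 6600 = 2^3 · 825, so s = 3 and d = 825.
Base 2131: x_0 = 2131^825 mod 6601 = 6600. x_0 = 6600 ≡ −1, so 2131 is not a witness.
Base 5121: x_0 = 5121^825 mod 6601 = 1149. x_0 is neither 1 nor 6600, so continue squaring. x_1 = 1149^2 mod 6601 = 1. x_1 = 1 but x_0 ≠ ±1, a nontrivial square root of 1 — 5121 is a witness and 6601 is composite.
The smallest witness among the given bases is 5121.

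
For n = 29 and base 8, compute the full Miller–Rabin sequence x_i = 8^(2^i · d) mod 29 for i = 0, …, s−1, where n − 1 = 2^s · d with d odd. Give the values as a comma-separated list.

n − 1 = 28 = 2^2 · 7, so s = 2 and d = 7.
x_0 = 8^7 mod 29 = 17.
x_1 = 17^2 mod 29 = 28.

17, 28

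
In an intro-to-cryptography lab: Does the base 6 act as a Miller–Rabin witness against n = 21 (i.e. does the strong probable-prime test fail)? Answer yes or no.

n − 1 = 20 = 2^2 · 5, so s = 2 and d = 5.
By repeated squaring, 6^5 ≡ 6 (mod 21).
x_0 = 6^5 mod 21 = 6.
x_0 is neither 1 nor 20, so continue squaring.
x_1 = 6^2 mod 21 = 15.
Reached i = s−1 = 1 without hitting −1: 6 is a Miller–Rabin witness and 21 is composite.

yes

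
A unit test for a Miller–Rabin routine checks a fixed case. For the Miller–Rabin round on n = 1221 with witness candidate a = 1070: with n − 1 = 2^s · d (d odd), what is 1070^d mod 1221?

419

n − 1 = 1220 = 2^2 · 305, so s = 2 and d = 305.
1070^305 mod 1221 = 419.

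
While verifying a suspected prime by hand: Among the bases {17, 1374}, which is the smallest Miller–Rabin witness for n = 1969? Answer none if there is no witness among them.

n − 1 = 1968 = 2^4 · 123, so s = 4 and d = 123.
Base 17: x_0 = 17^123 mod 1969 = 1338. x_0 is neither 1 nor 1968, so continue squaring. x_1 = 1338^2 mod 1969 = 423. x_2 = 423^2 mod 1969 = 1719. x_3 = 1719^2 mod 1969 = 1461. Reached i = s−1 = 3 without hitting −1: 17 is a Miller–Rabin witness and 1969 is composite.
Base 1374: x_0 = 1374^123 mod 1969 = 1539. x_0 is neither 1 nor 1968, so continue squaring. x_1 = 1539^2 mod 1969 = 1783. x_2 = 1783^2 mod 1969 = 1123. x_3 = 1123^2 mod 1969 = 969. Reached i = s−1 = 3 without hitting −1: 1374 is a Miller–Rabin witness and 1969 is composite.
The smallest witness among the given bases is 17.

17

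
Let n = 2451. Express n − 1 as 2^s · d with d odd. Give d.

Halving: 2450 → 1225; 1225 is odd.
So 2450 = 2^1 · 1225.

1225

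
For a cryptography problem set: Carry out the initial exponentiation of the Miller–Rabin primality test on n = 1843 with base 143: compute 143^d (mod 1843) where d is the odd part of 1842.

n − 1 = 1842 = 2^1 · 921, so s = 1 and d = 921.
Repeated squaring mod 1843: 143^1 ≡ 143, 143^2 ≡ 176, 143^4 ≡ 1488, 143^8 ≡ 701, 143^16 ≡ 1163, 143^32 ≡ 1650, 143^64 ≡ 389, 143^128 ≡ 195, 143^256 ≡ 1165, 143^512 ≡ 777.
921 = 512 + 256 + 128 + 16 + 8 + 1, so 143^921 ≡ 777·1165·195·1163·701·143 ≡ 734 (mod 1843).

734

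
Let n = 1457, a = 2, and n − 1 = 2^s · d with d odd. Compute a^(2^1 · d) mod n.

n − 1 = 1456 = 2^4 · 91, so s = 4 and d = 91.
x_0 = 2^91 mod 1457 = 870.
x_1 = 870^2 mod 1457 = 717.

717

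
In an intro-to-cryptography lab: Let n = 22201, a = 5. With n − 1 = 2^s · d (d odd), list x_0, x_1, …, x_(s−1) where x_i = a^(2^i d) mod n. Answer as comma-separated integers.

597, 1193, 2385

n − 1 = 22200 = 2^3 · 2775, so s = 3 and d = 2775.
x_0 = 5^2775 mod 22201 = 597.
x_1 = 597^2 mod 22201 = 1193.
x_2 = 1193^2 mod 22201 = 2385.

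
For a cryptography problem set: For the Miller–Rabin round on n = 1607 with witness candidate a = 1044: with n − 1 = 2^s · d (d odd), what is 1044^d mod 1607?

1606

n − 1 = 1606 = 2^1 · 803, so s = 1 and d = 803.
Repeated squaring mod 1607: 1044^1 ≡ 1044, 1044^2 ≡ 390, 1044^4 ≡ 1042, 1044^8 ≡ 1039, 1044^16 ≡ 1224, 1044^32 ≡ 452, 1044^64 ≡ 215, 1044^128 ≡ 1229, 1044^256 ≡ 1468, 1044^512 ≡ 37.
803 = 512 + 256 + 32 + 2 + 1, so 1044^803 ≡ 37·1468·452·390·1044 ≡ 1606 (mod 1607).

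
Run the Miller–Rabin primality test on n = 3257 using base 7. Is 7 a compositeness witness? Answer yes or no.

n − 1 = 3256 = 2^3 · 407, so s = 3 and d = 407.
By repeated squaring, 7^407 ≡ 1 (mod 3257).
x_0 = 7^407 mod 3257 = 1.
x_0 = 1, so 7 is not a witness.

no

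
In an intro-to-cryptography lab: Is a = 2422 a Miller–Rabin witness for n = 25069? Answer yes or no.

n − 1 = 25068 = 2^2 · 6267, so s = 2 and d = 6267.
x_0 = 2422^6267 mod 25069 = 18322.
x_0 is neither 1 nor 25068, so continue squaring.
x_1 = 18322^2 mod 25069 = 21774.
Reached i = s−1 = 1 without hitting −1: 2422 is a Miller–Rabin witness and 25069 is composite.

yes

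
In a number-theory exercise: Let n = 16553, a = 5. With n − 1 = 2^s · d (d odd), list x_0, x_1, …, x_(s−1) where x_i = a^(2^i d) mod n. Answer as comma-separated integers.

n − 1 = 16552 = 2^3 · 2069, so s = 3 and d = 2069.
x_0 = 5^2069 mod 16553 = 16224.
x_1 = 16224^2 mod 16553 = 8923.
x_2 = 8923^2 mod 16553 = 16552.

16224, 8923, 16552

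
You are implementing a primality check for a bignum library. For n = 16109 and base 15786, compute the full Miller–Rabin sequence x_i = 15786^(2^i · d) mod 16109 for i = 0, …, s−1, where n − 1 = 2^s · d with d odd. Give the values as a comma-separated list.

13474, 246

n − 1 = 16108 = 2^2 · 4027, so s = 2 and d = 4027.
x_0 = 15786^4027 mod 16109 = 13474.
x_1 = 13474^2 mod 16109 = 246.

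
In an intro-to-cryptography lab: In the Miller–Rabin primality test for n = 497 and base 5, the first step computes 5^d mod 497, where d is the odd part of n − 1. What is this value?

5

n − 1 = 496 = 2^4 · 31, so s = 4 and d = 31.
By repeated squaring, 5^31 ≡ 5 (mod 497).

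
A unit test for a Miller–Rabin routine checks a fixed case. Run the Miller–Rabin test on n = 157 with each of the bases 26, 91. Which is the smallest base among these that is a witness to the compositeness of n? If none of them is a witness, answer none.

none

n − 1 = 156 = 2^2 · 39, so s = 2 and d = 39.
Base 26: x_0 = 26^39 mod 157 = 28. x_0 is neither 1 nor 156, so continue squaring. x_1 = 28^2 mod 157 = 156. x_1 ≡ −1, so 26 is not a witness.
Base 91: x_0 = 91^39 mod 157 = 129. x_0 is neither 1 nor 156, so continue squaring. x_1 = 129^2 mod 157 = 156. x_1 ≡ −1, so 91 is not a witness.
No listed base is a witness for 157.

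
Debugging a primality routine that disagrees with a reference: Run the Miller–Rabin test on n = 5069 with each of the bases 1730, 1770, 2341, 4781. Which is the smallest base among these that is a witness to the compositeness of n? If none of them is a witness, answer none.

n − 1 = 5068 = 2^2 · 1267, so s = 2 and d = 1267.
Base 1730: x_0 = 1730^1267 mod 5069 = 3647. x_0 is neither 1 nor 5068, so continue squaring. x_1 = 3647^2 mod 5069 = 4622. Reached i = s−1 = 1 without hitting −1: 1730 is a Miller–Rabin witness and 5069 is composite.
Base 1770: x_0 = 1770^1267 mod 5069 = 413. x_0 is neither 1 nor 5068, so continue squaring. x_1 = 413^2 mod 5069 = 3292. Reached i = s−1 = 1 without hitting −1: 1770 is a Miller–Rabin witness and 5069 is composite.
Base 2341: x_0 = 2341^1267 mod 5069 = 2008. x_0 is neither 1 nor 5068, so continue squaring. x_1 = 2008^2 mod 5069 = 2209. Reached i = s−1 = 1 without hitting −1: 2341 is a Miller–Rabin witness and 5069 is composite.
Base 4781: x_0 = 4781^1267 mod 5069 = 621. x_0 is neither 1 nor 5068, so continue squaring. x_1 = 621^2 mod 5069 = 397. Reached i = s−1 = 1 without hitting −1: 4781 is a Miller–Rabin witness and 5069 is composite.
The smallest witness among the given bases is 1730.

1730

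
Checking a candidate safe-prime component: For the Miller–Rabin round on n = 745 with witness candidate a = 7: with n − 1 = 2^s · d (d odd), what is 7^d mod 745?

367

n − 1 = 744 = 2^3 · 93, so s = 3 and d = 93.
7^93 mod 745 = 367.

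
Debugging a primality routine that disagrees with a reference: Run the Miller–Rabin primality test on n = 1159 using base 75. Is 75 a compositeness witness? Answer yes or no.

no

n − 1 = 1158 = 2^1 · 579, so s = 1 and d = 579.
x_0 = 75^579 mod 1159 = 1158.
x_0 = 1158 ≡ −1, so 75 is not a witness.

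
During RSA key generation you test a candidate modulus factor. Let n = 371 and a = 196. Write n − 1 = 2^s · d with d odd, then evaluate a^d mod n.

n − 1 = 370 = 2^1 · 185, so s = 1 and d = 185.
Repeated squaring mod 371: 196^1 ≡ 196, 196^2 ≡ 203, 196^4 ≡ 28, 196^8 ≡ 42, 196^16 ≡ 280, 196^32 ≡ 119, 196^64 ≡ 63, 196^128 ≡ 259.
185 = 128 + 32 + 16 + 8 + 1, so 196^185 ≡ 259·119·280·42·196 ≡ 91 (mod 371).

91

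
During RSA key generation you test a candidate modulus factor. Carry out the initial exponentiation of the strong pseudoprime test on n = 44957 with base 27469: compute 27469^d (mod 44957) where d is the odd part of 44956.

44688

n − 1 = 44956 = 2^2 · 11239, so s = 2 and d = 11239.
27469^11239 mod 44957 = 44688.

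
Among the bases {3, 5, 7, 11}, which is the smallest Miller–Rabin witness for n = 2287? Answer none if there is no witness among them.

n − 1 = 2286 = 2^1 · 1143, so s = 1 and d = 1143.
Base 3: x_0 = 3^1143 mod 2287 = 2286. x_0 = 2286 ≡ −1, so 3 is not a witness.
Base 5: x_0 = 5^1143 mod 2287 = 2286. x_0 = 2286 ≡ −1, so 5 is not a witness.
Base 7: x_0 = 7^1143 mod 2287 = 1. x_0 = 1, so 7 is not a witness.
Base 11: x_0 = 11^1143 mod 2287 = 1. x_0 = 1, so 11 is not a witness.
No listed base is a witness for 2287.

none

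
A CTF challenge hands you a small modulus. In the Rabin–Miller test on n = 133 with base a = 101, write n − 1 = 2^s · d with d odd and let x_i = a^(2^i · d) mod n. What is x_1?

64

n − 1 = 132 = 2^2 · 33, so s = 2 and d = 33.
x_0 = 101^33 mod 133 = 125.
x_1 = 125^2 mod 133 = 64.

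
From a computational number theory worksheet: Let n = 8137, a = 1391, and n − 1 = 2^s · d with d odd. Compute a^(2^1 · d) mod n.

64

n − 1 = 8136 = 2^3 · 1017, so s = 3 and d = 1017.
x_0 = 1391^1017 mod 8137 = 5364.
x_1 = 5364^2 mod 8137 = 64.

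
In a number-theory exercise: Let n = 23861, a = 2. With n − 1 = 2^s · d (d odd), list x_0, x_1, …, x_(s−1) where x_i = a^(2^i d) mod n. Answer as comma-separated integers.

4939, 7779

n − 1 = 23860 = 2^2 · 5965, so s = 2 and d = 5965.
x_0 = 2^5965 mod 23861 = 4939.
x_1 = 4939^2 mod 23861 = 7779.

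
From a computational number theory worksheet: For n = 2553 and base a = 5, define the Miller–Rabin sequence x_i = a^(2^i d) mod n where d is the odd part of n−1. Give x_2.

n − 1 = 2552 = 2^3 · 319, so s = 3 and d = 319.
x_0 = 5^319 mod 2553 = 2207.
x_1 = 2207^2 mod 2553 = 2278.
x_2 = 2278^2 mod 2553 = 1588.

1588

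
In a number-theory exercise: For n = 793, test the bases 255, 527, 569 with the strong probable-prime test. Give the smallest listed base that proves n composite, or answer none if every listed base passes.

527

n − 1 = 792 = 2^3 · 99, so s = 3 and d = 99.
Base 255: x_0 = 255^99 mod 793 = 538. x_0 is neither 1 nor 792, so continue squaring. x_1 = 538^2 mod 793 = 792. x_1 ≡ −1, so 255 is not a witness.
Base 527: x_0 = 527^99 mod 793 = 590. x_0 is neither 1 nor 792, so continue squaring. x_1 = 590^2 mod 793 = 766. x_2 = 766^2 mod 793 = 729. Reached i = s−1 = 2 without hitting −1: 527 is a Miller–Rabin witness and 793 is composite.
Base 569: x_0 = 569^99 mod 793 = 363. x_0 is neither 1 nor 792, so continue squaring. x_1 = 363^2 mod 793 = 131. x_2 = 131^2 mod 793 = 508. Reached i = s−1 = 2 without hitting −1: 569 is a Miller–Rabin witness and 793 is composite.
The smallest witness among the given bases is 527.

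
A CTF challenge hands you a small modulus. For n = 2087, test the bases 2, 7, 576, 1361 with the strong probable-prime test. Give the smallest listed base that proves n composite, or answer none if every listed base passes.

none

n − 1 = 2086 = 2^1 · 1043, so s = 1 and d = 1043.
Base 2: x_0 = 2^1043 mod 2087 = 1. x_0 = 1, so 2 is not a witness.
Base 7: x_0 = 7^1043 mod 2087 = 2086. x_0 = 2086 ≡ −1, so 7 is not a witness.
Base 576: x_0 = 576^1043 mod 2087 = 1. x_0 = 1, so 576 is not a witness.
Base 1361: x_0 = 1361^1043 mod 2087 = 2086. x_0 = 2086 ≡ −1, so 1361 is not a witness.
No listed base is a witness for 2087.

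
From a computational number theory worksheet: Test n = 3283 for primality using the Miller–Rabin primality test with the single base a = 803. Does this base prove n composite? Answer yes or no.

n − 1 = 3282 = 2^1 · 1641, so s = 1 and d = 1641.
x_0 = 803^1641 mod 3283 = 3282.
x_0 = 3282 ≡ −1, so 803 is not a witness.

no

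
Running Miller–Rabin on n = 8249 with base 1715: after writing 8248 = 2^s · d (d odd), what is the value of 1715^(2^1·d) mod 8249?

n − 1 = 8248 = 2^3 · 1031, so s = 3 and d = 1031.
Repeated squaring mod 8249: 1715^1 ≡ 1715, 1715^2 ≡ 4581, 1715^4 ≡ 105, 1715^8 ≡ 2776, 1715^16 ≡ 1610, 1715^32 ≡ 1914, 1715^64 ≡ 840, 1715^128 ≡ 4435, 1715^256 ≡ 3609, 1715^512 ≡ 7959, 1715^1024 ≡ 1610.
1031 = 1024 + 4 + 2 + 1, so 1715^1031 ≡ 1610·105·4581·1715 ≡ 2101 (mod 8249).
x_0 = 2101.
x_1 = 2101^2 mod 8249 = 986.

986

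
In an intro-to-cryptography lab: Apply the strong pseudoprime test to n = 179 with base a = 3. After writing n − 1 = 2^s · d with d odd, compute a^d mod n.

n − 1 = 178 = 2^1 · 89, so s = 1 and d = 89.
3^89 mod 179 = 1.

1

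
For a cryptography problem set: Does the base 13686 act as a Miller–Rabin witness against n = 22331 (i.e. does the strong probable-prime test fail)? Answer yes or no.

n − 1 = 22330 = 2^1 · 11165, so s = 1 and d = 11165.
x_0 = 13686^11165 mod 22331 = 4088.
x_0 ∉ {1, 22330} and s = 1, so 13686 is a Miller–Rabin witness and 22331 is composite.

yes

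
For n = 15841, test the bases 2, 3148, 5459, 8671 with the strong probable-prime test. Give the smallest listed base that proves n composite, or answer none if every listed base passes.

none

n − 1 = 15840 = 2^5 · 495, so s = 5 and d = 495.
Base 2: x_0 = 2^495 mod 15841 = 1. x_0 = 1, so 2 is not a witness.
Base 3148: x_0 = 3148^495 mod 15841 = 15840. x_0 = 15840 ≡ −1, so 3148 is not a witness.
Base 5459: x_0 = 5459^495 mod 15841 = 15840. x_0 = 15840 ≡ −1, so 5459 is not a witness.
Base 8671: x_0 = 8671^495 mod 15841 = 15840. x_0 = 15840 ≡ −1, so 8671 is not a witness.
No listed base is a witness for 15841.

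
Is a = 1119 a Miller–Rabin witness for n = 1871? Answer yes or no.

no

n − 1 = 1870 = 2^1 · 935, so s = 1 and d = 935.
By repeated squaring, 1119^935 ≡ 1870 (mod 1871).
x_0 = 1119^935 mod 1871 = 1870.
x_0 = 1870 ≡ −1, so 1119 is not a witness.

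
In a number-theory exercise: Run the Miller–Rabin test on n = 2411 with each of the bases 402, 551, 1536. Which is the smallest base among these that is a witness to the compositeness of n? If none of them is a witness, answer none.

n − 1 = 2410 = 2^1 · 1205, so s = 1 and d = 1205.
Base 402: x_0 = 402^1205 mod 2411 = 2410. x_0 = 2410 ≡ −1, so 402 is not a witness.
Base 551: x_0 = 551^1205 mod 2411 = 2410. x_0 = 2410 ≡ −1, so 551 is not a witness.
Base 1536: x_0 = 1536^1205 mod 2411 = 2410. x_0 = 2410 ≡ −1, so 1536 is not a witness.
No listed base is a witness for 2411.

none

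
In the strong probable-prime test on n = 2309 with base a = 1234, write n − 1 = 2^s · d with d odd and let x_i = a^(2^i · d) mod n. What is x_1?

2308

n − 1 = 2308 = 2^2 · 577, so s = 2 and d = 577.
Repeated squaring mod 2309: 1234^1 ≡ 1234, 1234^2 ≡ 1125, 1234^4 ≡ 293, 1234^8 ≡ 416, 1234^16 ≡ 2190, 1234^32 ≡ 307, 1234^64 ≡ 1889, 1234^128 ≡ 916, 1234^256 ≡ 889, 1234^512 ≡ 643.
577 = 512 + 64 + 1, so 1234^577 ≡ 643·1889·1234 ≡ 1621 (mod 2309).
x_0 = 1621.
x_1 = 1621^2 mod 2309 = 2308.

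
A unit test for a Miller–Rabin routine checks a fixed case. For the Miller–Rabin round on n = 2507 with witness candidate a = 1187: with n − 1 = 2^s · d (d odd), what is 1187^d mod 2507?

1224

n − 1 = 2506 = 2^1 · 1253, so s = 1 and d = 1253.
1187^1253 mod 2507 = 1224.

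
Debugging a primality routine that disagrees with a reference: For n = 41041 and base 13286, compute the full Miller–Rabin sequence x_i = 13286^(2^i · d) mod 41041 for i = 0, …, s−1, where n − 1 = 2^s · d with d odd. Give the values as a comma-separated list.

7371, 34398, 10374, 10374

n − 1 = 41040 = 2^4 · 2565, so s = 4 and d = 2565.
x_0 = 13286^2565 mod 41041 = 7371.
x_1 = 7371^2 mod 41041 = 34398.
x_2 = 34398^2 mod 41041 = 10374.
x_3 = 10374^2 mod 41041 = 10374.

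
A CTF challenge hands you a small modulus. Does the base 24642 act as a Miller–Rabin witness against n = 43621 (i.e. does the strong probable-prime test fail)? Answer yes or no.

n − 1 = 43620 = 2^2 · 10905, so s = 2 and d = 10905.
Repeated squaring mod 43621: 24642^1 ≡ 24642, 24642^2 ≡ 23844, 24642^4 ≡ 23843, 24642^8 ≡ 19777, 24642^16 ≡ 23843, 24642^32 ≡ 19777, 24642^64 ≡ 23843, 24642^128 ≡ 19777, 24642^256 ≡ 23843, 24642^512 ≡ 19777, 24642^1024 ≡ 23843, 24642^2048 ≡ 19777, 24642^4096 ≡ 23843, 24642^8192 ≡ 19777.
10905 = 8192 + 2048 + 512 + 128 + 16 + 8 + 1, so 24642^10905 ≡ 19777·19777·19777·19777·23843·19777·24642 ≡ 11022 (mod 43621).
x_0 = 24642^10905 mod 43621 = 11022.
x_0 is neither 1 nor 43620, so continue squaring.
x_1 = 11022^2 mod 43621 = 43620.
x_1 ≡ −1, so 24642 is not a witness.

no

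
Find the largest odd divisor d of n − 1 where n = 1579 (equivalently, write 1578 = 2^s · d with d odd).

Halving: 1578 → 789; 789 is odd.
So 1578 = 2^1 · 789.

789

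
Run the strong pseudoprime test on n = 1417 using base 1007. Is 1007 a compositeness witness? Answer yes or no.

n − 1 = 1416 = 2^3 · 177, so s = 3 and d = 177.
x_0 = 1007^177 mod 1417 = 1019.
x_0 is neither 1 nor 1416, so continue squaring.
x_1 = 1019^2 mod 1417 = 1117.
x_2 = 1117^2 mod 1417 = 729.
Reached i = s−1 = 2 without hitting −1: 1007 is a Miller–Rabin witness and 1417 is composite.

yes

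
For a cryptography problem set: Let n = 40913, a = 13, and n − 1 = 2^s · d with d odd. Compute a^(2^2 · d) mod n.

n − 1 = 40912 = 2^4 · 2557, so s = 4 and d = 2557.
Repeated squaring mod 40913: 13^1 ≡ 13, 13^2 ≡ 169, 13^4 ≡ 28561, 13^8 ≡ 7327, 13^16 ≡ 7073, 13^32 ≡ 31643, 13^64 ≡ 15600, 13^128 ≡ 9476, 13^256 ≡ 31454, 13^512 ≡ 36863, 13^1024 ≡ 37300, 13^2048 ≡ 2522.
2557 = 2048 + 256 + 128 + 64 + 32 + 16 + 8 + 4 + 1, so 13^2557 ≡ 2522·31454·9476·15600·31643·7073·7327·28561·13 ≡ 33843 (mod 40913).
x_0 = 33843.
x_1 = 33843^2 mod 40913 = 30127.
x_2 = 30127^2 mod 40913 = 22137.

22137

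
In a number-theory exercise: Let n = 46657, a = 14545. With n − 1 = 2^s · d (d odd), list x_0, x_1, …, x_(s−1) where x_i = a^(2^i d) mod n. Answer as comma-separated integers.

16908, 13025, 5773, 14431, 23570, 1

n − 1 = 46656 = 2^6 · 729, so s = 6 and d = 729.
x_0 = 14545^729 mod 46657 = 16908.
x_1 = 16908^2 mod 46657 = 13025.
x_2 = 13025^2 mod 46657 = 5773.
x_3 = 5773^2 mod 46657 = 14431.
x_4 = 14431^2 mod 46657 = 23570.
x_5 = 23570^2 mod 46657 = 1.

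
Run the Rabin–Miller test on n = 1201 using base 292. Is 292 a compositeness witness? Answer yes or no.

no

n − 1 = 1200 = 2^4 · 75, so s = 4 and d = 75.
x_0 = 292^75 mod 1201 = 843.
x_0 is neither 1 nor 1200, so continue squaring.
x_1 = 843^2 mod 1201 = 858.
x_2 = 858^2 mod 1201 = 1152.
x_3 = 1152^2 mod 1201 = 1200.
x_3 ≡ −1, so 292 is not a witness.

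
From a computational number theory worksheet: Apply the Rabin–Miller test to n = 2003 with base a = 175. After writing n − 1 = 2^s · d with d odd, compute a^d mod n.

2002

n − 1 = 2002 = 2^1 · 1001, so s = 1 and d = 1001.
By repeated squaring, 175^1001 ≡ 2002 (mod 2003).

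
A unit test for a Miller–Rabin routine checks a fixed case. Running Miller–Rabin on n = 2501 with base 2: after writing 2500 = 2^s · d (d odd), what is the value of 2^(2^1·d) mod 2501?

1844

n − 1 = 2500 = 2^2 · 625, so s = 2 and d = 625.
x_0 = 2^625 mod 2501 = 1016.
x_1 = 1016^2 mod 2501 = 1844.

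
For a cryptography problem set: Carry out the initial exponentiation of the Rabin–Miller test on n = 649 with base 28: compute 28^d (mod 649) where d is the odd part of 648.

402

n − 1 = 648 = 2^3 · 81, so s = 3 and d = 81.
28^81 mod 649 = 402.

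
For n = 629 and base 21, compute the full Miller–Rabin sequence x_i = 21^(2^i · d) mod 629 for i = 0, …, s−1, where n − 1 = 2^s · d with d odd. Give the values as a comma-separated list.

361, 118

n − 1 = 628 = 2^2 · 157, so s = 2 and d = 157.
x_0 = 21^157 mod 629 = 361.
x_1 = 361^2 mod 629 = 118.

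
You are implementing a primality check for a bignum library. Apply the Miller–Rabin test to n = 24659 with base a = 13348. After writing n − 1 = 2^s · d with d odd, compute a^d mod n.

n − 1 = 24658 = 2^1 · 12329, so s = 1 and d = 12329.
By repeated squaring, 13348^12329 ≡ 1 (mod 24659).

1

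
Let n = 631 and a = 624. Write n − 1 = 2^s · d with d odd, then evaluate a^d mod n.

1

n − 1 = 630 = 2^1 · 315, so s = 1 and d = 315.
Repeated squaring mod 631: 624^1 ≡ 624, 624^2 ≡ 49, 624^4 ≡ 508, 624^8 ≡ 616, 624^16 ≡ 225, 624^32 ≡ 145, 624^64 ≡ 202, 624^128 ≡ 420, 624^256 ≡ 351.
315 = 256 + 32 + 16 + 8 + 2 + 1, so 624^315 ≡ 351·145·225·616·49·624 ≡ 1 (mod 631).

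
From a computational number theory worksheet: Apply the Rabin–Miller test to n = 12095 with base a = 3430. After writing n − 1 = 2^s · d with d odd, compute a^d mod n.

n − 1 = 12094 = 2^1 · 6047, so s = 1 and d = 6047.
3430^6047 mod 12095 = 6680.

6680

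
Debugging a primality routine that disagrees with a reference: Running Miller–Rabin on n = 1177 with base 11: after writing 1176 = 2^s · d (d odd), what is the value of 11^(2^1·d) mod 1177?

539

n − 1 = 1176 = 2^3 · 147, so s = 3 and d = 147.
x_0 = 11^147 mod 1177 = 319.
x_1 = 319^2 mod 1177 = 539.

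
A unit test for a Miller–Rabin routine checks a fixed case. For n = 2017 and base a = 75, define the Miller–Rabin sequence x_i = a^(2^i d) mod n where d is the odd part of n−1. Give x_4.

1

n − 1 = 2016 = 2^5 · 63, so s = 5 and d = 63.
x_0 = 75^63 mod 2017 = 229.
x_1 = 229^2 mod 2017 = 2016.
x_2 = 2016^2 mod 2017 = 1.
x_3 = 1^2 mod 2017 = 1.
x_4 = 1^2 mod 2017 = 1.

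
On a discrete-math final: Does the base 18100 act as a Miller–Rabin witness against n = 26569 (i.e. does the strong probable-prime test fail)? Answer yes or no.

n − 1 = 26568 = 2^3 · 3321, so s = 3 and d = 3321.
x_0 = 18100^3321 mod 26569 = 19559.
x_0 is neither 1 nor 26568, so continue squaring.
x_1 = 19559^2 mod 26569 = 14019.
x_2 = 14019^2 mod 26569 = 1468.
Reached i = s−1 = 2 without hitting −1: 18100 is a Miller–Rabin witness and 26569 is composite.

yes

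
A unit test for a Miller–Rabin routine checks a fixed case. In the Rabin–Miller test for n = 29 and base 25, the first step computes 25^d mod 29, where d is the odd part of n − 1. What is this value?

1

n − 1 = 28 = 2^2 · 7, so s = 2 and d = 7.
Repeated squaring mod 29: 25^1 ≡ 25, 25^2 ≡ 16, 25^4 ≡ 24.
7 = 4 + 2 + 1, so 25^7 ≡ 24·16·25 ≡ 1 (mod 29).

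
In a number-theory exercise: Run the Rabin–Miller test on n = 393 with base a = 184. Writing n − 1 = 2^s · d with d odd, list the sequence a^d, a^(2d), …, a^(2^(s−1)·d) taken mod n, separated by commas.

220, 61, 184

n − 1 = 392 = 2^3 · 49, so s = 3 and d = 49.
x_0 = 184^49 mod 393 = 220.
x_1 = 220^2 mod 393 = 61.
x_2 = 61^2 mod 393 = 184.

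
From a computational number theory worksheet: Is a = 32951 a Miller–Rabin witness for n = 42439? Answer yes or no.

n − 1 = 42438 = 2^1 · 21219, so s = 1 and d = 21219.
x_0 = 32951^21219 mod 42439 = 20599.
x_0 ∉ {1, 42438} and s = 1, so 32951 is a Miller–Rabin witness and 42439 is composite.

yes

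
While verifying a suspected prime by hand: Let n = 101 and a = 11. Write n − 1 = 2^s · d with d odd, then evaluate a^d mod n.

n − 1 = 100 = 2^2 · 25, so s = 2 and d = 25.
Repeated squaring mod 101: 11^1 ≡ 11, 11^2 ≡ 20, 11^4 ≡ 97, 11^8 ≡ 16, 11^16 ≡ 54.
25 = 16 + 8 + 1, so 11^25 ≡ 54·16·11 ≡ 10 (mod 101).

10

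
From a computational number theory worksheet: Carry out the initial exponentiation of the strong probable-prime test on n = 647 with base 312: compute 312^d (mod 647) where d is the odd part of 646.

n − 1 = 646 = 2^1 · 323, so s = 1 and d = 323.
312^323 mod 647 = 1.

1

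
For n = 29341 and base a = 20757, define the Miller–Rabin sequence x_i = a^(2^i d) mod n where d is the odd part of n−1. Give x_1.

28120

n − 1 = 29340 = 2^2 · 7335, so s = 2 and d = 7335.
Repeated squaring mod 29341: 20757^1 ≡ 20757, 20757^2 ≡ 9805, 20757^4 ≡ 16909, 20757^8 ≡ 15577, 20757^16 ≡ 22200, 20757^32 ≡ 28564, 20757^64 ≡ 16909, 20757^128 ≡ 15577, 20757^256 ≡ 22200, 20757^512 ≡ 28564, 20757^1024 ≡ 16909, 20757^2048 ≡ 15577, 20757^4096 ≡ 22200.
7335 = 4096 + 2048 + 1024 + 128 + 32 + 4 + 2 + 1, so 20757^7335 ≡ 22200·15577·16909·15577·28564·16909·9805·20757 ≡ 20424 (mod 29341).
x_0 = 20424.
x_1 = 20424^2 mod 29341 = 28120.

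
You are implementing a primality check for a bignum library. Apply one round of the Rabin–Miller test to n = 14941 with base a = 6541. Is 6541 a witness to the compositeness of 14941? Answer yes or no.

n − 1 = 14940 = 2^2 · 3735, so s = 2 and d = 3735.
x_0 = 6541^3735 mod 14941 = 7710.
x_0 is neither 1 nor 14940, so continue squaring.
x_1 = 7710^2 mod 14941 = 8802.
Reached i = s−1 = 1 without hitting −1: 6541 is a Miller–Rabin witness and 14941 is composite.

yes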